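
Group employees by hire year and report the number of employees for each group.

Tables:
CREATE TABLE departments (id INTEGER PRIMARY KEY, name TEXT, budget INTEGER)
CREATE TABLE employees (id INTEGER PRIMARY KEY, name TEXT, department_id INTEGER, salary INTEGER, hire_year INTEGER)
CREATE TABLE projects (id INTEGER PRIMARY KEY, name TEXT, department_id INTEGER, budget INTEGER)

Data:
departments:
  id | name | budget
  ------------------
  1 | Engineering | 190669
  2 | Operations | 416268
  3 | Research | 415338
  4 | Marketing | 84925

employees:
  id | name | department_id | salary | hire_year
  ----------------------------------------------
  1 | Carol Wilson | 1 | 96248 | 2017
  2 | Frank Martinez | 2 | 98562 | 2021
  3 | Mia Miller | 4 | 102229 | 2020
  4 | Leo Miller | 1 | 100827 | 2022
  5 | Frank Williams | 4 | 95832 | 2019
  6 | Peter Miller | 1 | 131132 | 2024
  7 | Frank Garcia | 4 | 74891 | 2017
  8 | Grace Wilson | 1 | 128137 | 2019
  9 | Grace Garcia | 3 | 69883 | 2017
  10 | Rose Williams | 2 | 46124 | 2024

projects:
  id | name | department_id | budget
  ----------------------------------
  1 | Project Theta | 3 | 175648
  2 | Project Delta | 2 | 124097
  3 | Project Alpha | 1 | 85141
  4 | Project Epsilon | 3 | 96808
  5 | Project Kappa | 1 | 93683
SELECT hire_year, COUNT(*) AS n FROM employees GROUP BY hire_year

Execution result:
hire_year | n
2017 | 3
2019 | 2
2020 | 1
2021 | 1
2022 | 1
2024 | 2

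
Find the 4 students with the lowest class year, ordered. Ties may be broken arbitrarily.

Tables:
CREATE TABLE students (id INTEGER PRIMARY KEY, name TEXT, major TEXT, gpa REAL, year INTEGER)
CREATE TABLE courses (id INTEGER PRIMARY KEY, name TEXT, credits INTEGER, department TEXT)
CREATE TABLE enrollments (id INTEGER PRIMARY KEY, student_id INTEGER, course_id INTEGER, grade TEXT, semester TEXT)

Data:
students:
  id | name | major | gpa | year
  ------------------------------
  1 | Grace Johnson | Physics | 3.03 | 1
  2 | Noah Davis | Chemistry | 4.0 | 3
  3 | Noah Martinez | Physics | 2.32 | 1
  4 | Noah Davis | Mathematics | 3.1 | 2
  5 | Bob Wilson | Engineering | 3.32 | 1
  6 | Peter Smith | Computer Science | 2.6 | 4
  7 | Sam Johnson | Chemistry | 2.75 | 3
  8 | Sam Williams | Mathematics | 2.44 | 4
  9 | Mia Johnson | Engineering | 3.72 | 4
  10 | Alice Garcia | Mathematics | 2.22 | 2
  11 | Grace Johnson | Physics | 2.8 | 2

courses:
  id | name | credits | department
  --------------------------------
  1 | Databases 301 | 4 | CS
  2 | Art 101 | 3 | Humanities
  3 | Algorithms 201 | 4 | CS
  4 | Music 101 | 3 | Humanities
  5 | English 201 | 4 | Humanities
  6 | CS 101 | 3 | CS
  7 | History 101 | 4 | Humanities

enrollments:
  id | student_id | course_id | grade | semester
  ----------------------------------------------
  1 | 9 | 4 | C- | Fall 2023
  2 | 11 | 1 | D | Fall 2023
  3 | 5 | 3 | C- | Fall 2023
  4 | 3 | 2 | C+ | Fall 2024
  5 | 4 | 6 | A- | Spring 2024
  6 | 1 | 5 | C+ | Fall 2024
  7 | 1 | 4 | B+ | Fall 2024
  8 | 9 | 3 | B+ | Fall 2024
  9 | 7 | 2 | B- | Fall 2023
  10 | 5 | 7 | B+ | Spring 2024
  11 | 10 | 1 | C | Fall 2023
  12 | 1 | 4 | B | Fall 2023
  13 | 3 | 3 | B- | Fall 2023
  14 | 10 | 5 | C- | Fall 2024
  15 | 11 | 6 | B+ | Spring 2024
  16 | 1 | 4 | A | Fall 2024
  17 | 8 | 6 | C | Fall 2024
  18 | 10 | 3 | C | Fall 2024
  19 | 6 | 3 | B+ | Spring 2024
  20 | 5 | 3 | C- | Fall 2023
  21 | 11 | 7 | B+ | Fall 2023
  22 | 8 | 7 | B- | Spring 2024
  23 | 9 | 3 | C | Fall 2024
SELECT name, year FROM students ORDER BY year ASC LIMIT 4

Execution result:
name | year
Grace Johnson | 1
Noah Martinez | 1
Bob Wilson | 1
Noah Davis | 2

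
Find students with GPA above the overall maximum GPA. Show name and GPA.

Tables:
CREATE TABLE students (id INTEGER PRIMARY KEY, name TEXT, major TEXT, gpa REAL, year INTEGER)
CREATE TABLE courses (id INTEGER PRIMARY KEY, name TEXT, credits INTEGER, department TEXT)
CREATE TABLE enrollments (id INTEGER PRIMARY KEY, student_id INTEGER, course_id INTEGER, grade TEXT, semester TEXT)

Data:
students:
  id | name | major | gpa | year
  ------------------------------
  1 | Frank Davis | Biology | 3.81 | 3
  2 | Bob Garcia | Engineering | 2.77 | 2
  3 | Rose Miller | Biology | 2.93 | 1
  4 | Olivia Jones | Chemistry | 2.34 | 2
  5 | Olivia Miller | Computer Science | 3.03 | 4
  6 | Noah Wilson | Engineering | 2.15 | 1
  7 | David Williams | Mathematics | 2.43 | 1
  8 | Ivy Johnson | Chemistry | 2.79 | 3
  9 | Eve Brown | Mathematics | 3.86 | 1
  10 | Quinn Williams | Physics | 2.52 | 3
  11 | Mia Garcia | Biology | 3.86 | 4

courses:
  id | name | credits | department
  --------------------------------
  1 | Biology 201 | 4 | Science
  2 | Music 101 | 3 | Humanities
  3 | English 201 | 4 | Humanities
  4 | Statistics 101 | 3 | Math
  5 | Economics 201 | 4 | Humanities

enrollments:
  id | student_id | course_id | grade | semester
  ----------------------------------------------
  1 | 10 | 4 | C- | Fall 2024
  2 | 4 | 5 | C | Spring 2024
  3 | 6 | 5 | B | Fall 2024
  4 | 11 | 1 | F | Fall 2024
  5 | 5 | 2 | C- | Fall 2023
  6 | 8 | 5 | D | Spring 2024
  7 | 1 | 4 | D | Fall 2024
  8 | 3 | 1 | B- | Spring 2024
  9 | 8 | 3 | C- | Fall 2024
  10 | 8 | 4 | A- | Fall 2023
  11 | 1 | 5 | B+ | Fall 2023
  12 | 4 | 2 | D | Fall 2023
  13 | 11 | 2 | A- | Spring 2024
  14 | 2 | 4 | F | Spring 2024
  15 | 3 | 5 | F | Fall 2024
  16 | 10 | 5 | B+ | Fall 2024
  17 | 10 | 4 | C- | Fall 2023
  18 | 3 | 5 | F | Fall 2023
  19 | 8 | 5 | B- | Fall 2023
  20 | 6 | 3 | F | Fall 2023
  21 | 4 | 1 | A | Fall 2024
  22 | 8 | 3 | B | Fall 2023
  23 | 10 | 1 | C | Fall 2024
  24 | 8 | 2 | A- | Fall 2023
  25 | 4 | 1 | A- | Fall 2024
SELECT name, gpa FROM students WHERE gpa > (SELECT MAX(gpa) FROM students)

Execution result:
(no rows)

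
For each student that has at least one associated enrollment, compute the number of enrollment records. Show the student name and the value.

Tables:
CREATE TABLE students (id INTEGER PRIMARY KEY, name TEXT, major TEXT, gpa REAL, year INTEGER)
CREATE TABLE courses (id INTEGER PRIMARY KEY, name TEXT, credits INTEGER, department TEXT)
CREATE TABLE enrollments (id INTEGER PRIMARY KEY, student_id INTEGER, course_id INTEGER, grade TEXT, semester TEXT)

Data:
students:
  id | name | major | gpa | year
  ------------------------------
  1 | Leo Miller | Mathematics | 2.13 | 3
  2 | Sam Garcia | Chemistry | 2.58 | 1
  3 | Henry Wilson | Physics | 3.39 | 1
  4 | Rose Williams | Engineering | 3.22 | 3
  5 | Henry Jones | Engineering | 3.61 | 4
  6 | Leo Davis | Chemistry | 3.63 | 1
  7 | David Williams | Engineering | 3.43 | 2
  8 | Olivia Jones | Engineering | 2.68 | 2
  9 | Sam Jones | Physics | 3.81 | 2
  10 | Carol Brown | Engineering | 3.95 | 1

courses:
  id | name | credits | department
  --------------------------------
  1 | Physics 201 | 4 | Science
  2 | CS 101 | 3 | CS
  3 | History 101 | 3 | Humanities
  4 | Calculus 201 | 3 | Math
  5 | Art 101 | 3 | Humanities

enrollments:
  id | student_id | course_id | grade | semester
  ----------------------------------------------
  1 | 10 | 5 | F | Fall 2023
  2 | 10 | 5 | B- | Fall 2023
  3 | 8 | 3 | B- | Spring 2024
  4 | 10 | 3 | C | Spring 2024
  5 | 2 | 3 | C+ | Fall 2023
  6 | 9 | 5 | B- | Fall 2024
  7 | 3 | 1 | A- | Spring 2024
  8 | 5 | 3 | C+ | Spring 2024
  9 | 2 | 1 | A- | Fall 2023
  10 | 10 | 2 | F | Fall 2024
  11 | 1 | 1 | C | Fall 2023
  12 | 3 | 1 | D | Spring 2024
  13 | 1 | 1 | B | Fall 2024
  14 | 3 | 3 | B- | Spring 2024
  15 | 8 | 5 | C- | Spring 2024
SELECT p.name, COUNT(*) AS n FROM enrollments c JOIN students p ON c.student_id = p.id GROUP BY p.id, p.name

Execution result:
name | n
Leo Miller | 2
Sam Garcia | 2
Henry Wilson | 3
Henry Jones | 1
Olivia Jones | 2
Sam Jones | 1
Carol Brown | 4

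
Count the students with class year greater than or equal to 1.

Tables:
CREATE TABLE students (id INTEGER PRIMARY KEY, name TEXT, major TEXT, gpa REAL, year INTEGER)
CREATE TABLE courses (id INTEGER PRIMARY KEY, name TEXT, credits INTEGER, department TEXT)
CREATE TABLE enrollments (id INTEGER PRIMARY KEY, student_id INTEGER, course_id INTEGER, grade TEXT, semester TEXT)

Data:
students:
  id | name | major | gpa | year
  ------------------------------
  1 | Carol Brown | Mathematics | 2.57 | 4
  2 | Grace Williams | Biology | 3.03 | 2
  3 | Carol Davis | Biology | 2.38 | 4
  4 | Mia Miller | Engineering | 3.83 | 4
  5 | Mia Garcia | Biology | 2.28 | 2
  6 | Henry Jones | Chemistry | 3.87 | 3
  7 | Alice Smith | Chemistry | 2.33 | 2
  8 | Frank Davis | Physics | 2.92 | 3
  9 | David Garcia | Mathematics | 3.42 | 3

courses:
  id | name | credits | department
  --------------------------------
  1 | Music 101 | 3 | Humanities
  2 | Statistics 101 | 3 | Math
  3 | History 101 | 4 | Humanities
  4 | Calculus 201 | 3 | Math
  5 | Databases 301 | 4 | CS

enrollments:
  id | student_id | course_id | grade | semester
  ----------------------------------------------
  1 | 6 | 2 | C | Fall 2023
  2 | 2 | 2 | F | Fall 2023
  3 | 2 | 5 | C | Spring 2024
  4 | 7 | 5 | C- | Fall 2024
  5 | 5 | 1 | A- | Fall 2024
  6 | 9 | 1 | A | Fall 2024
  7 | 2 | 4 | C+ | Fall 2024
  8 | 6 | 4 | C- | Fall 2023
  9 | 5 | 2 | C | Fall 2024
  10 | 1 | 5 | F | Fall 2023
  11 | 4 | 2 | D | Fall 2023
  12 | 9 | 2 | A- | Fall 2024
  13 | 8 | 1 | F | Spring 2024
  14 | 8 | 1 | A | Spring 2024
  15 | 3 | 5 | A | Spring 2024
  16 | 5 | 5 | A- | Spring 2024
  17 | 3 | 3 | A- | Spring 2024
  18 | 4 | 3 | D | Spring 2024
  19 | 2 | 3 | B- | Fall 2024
SELECT COUNT(*) FROM students WHERE year >= 1

Execution result:
9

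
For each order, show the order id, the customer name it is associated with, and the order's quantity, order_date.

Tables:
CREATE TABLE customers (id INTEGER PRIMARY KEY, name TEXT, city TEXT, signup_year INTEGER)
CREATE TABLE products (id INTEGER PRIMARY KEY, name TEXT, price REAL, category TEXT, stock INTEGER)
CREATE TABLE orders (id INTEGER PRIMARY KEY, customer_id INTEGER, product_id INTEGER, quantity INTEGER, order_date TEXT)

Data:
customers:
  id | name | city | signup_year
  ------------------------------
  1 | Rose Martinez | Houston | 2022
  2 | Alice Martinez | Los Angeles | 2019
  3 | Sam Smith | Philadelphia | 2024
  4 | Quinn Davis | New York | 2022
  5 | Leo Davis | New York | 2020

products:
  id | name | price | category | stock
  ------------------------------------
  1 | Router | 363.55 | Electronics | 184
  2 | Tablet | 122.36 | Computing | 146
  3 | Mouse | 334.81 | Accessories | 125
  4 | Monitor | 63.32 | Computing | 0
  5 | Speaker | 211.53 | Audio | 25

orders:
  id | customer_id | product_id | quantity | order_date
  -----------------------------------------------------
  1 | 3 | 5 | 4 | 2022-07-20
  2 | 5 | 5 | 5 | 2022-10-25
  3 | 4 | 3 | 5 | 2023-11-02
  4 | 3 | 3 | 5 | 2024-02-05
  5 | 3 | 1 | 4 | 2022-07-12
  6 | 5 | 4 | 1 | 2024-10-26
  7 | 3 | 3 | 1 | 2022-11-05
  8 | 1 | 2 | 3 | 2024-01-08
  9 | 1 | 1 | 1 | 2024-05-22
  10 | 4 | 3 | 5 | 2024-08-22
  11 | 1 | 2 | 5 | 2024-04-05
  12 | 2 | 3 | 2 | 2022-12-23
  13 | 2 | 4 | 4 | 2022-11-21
SELECT c.id, p.name AS customer, c.quantity, c.order_date FROM orders c JOIN customers p ON c.customer_id = p.id

Execution result:
id | customer | quantity | order_date
1 | Sam Smith | 4 | 2022-07-20
2 | Leo Davis | 5 | 2022-10-25
3 | Quinn Davis | 5 | 2023-11-02
4 | Sam Smith | 5 | 2024-02-05
5 | Sam Smith | 4 | 2022-07-12
6 | Leo Davis | 1 | 2024-10-26
7 | Sam Smith | 1 | 2022-11-05
8 | Rose Martinez | 3 | 2024-01-08
9 | Rose Martinez | 1 | 2024-05-22
10 | Quinn Davis | 5 | 2024-08-22
11 | Rose Martinez | 5 | 2024-04-05
12 | Alice Martinez | 2 | 2022-12-23
13 | Alice Martinez | 4 | 2022-11-21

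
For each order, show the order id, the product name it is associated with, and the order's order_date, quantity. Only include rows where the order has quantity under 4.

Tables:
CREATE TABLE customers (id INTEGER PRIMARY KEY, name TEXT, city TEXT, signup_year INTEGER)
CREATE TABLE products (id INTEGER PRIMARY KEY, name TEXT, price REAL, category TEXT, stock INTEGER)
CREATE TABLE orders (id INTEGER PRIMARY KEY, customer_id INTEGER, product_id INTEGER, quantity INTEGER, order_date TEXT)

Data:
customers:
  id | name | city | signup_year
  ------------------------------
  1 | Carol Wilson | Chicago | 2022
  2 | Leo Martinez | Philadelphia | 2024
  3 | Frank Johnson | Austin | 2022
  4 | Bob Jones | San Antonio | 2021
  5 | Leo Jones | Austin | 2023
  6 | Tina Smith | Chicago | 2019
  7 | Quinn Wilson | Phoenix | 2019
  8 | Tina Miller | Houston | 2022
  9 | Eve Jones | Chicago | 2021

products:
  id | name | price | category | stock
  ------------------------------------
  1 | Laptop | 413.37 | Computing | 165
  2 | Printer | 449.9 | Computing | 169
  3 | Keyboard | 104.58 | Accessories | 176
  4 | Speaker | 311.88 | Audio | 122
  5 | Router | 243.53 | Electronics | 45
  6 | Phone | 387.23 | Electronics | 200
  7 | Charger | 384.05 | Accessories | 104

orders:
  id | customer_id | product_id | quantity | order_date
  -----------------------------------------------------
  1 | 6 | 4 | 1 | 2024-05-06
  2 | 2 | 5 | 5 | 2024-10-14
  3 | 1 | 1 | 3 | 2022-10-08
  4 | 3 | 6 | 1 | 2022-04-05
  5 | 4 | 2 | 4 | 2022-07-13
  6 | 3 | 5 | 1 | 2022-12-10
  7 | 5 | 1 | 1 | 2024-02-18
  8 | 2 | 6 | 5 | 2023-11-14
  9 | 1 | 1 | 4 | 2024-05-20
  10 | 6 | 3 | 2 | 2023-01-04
SELECT c.id, p.name AS product, c.order_date, c.quantity FROM orders c JOIN products p ON c.product_id = p.id WHERE c.quantity < 4

Execution result:
id | product | order_date | quantity
1 | Speaker | 2024-05-06 | 1
3 | Laptop | 2022-10-08 | 3
4 | Phone | 2022-04-05 | 1
6 | Router | 2022-12-10 | 1
7 | Laptop | 2024-02-18 | 1
10 | Keyboard | 2023-01-04 | 2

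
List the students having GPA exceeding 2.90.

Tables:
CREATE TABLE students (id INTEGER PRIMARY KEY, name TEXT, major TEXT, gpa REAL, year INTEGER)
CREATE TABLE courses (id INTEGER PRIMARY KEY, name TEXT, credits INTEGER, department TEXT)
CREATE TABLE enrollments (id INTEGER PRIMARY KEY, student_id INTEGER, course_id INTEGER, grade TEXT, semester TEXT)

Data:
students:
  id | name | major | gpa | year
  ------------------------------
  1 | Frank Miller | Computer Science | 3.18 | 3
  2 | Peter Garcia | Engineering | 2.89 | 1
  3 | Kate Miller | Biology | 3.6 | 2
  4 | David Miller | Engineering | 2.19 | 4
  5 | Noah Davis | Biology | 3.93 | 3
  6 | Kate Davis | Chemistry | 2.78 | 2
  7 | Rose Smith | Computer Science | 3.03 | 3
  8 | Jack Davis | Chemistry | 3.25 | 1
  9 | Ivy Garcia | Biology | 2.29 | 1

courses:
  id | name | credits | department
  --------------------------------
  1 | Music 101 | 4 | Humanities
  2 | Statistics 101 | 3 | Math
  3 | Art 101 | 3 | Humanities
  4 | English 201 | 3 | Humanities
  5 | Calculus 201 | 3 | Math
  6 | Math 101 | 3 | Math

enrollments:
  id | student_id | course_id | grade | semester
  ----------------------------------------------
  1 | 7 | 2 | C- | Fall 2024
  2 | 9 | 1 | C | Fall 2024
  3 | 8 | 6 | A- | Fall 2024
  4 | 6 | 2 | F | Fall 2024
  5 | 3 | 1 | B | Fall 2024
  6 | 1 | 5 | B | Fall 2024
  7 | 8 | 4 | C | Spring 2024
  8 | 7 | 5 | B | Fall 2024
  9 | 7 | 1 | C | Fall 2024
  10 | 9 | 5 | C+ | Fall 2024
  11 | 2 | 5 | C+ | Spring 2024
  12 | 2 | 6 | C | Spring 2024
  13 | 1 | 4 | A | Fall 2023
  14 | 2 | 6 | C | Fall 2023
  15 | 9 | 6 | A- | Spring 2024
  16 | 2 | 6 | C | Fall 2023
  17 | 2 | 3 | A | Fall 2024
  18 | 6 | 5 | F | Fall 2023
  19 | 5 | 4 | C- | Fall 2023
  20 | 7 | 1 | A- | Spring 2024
SELECT name, gpa FROM students WHERE gpa > 2.9

Execution result:
name | gpa
Frank Miller | 3.18
Kate Miller | 3.60
Noah Davis | 3.93
Rose Smith | 3.03
Jack Davis | 3.25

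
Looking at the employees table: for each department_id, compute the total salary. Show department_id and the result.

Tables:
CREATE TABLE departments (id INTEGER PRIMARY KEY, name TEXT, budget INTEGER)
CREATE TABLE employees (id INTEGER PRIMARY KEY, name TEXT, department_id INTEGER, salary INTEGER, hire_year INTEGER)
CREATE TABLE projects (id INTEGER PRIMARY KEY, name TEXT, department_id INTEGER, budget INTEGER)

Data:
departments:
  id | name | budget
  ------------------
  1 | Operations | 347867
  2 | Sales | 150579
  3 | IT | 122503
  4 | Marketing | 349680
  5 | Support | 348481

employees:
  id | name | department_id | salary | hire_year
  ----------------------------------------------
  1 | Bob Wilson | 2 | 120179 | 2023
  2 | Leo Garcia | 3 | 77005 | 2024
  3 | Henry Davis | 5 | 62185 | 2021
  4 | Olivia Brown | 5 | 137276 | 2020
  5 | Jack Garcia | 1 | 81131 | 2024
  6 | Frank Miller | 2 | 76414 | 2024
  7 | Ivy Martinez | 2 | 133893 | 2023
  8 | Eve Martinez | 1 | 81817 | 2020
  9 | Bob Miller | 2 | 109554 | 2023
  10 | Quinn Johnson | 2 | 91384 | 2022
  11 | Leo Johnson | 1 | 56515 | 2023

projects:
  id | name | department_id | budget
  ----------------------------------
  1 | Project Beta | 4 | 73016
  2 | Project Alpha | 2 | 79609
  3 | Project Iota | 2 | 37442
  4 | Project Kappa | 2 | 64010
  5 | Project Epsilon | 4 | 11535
SELECT department_id, SUM(salary) AS sum_salary FROM employees GROUP BY department_id

Execution result:
department_id | sum_salary
1 | 219463
2 | 531424
3 | 77005
5 | 199461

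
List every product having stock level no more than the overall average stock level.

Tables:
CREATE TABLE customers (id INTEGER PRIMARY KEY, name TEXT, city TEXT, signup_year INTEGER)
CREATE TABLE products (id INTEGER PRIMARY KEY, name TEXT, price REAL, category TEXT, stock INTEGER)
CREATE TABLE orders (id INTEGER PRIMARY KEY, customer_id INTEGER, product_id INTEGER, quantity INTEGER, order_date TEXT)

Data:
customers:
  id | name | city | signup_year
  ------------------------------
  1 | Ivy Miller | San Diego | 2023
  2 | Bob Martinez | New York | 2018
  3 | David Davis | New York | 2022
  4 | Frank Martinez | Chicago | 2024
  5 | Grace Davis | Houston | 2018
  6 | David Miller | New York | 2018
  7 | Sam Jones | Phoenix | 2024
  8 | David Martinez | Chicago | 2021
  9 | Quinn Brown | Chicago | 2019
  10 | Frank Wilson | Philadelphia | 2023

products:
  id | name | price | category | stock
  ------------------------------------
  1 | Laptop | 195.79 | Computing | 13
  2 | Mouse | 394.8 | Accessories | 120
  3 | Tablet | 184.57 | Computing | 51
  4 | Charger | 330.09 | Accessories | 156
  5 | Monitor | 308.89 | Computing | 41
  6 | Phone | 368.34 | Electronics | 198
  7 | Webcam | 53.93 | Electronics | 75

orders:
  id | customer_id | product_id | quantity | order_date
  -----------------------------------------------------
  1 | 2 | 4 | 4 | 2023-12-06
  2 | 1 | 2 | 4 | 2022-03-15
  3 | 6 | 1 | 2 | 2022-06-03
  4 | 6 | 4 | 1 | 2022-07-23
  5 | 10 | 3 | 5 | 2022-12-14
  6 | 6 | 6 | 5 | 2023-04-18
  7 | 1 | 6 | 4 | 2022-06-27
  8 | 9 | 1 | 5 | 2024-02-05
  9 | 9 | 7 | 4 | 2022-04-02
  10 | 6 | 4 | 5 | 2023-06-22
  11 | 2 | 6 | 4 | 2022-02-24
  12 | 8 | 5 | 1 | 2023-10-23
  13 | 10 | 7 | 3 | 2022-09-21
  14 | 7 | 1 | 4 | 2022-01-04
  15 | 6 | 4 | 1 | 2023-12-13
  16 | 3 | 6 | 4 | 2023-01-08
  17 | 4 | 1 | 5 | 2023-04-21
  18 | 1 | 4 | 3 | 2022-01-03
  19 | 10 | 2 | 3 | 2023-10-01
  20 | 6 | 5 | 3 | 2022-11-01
SELECT name, stock FROM products WHERE stock <= (SELECT AVG(stock) FROM products)

Execution result:
name | stock
Laptop | 13
Tablet | 51
Monitor | 41
Webcam | 75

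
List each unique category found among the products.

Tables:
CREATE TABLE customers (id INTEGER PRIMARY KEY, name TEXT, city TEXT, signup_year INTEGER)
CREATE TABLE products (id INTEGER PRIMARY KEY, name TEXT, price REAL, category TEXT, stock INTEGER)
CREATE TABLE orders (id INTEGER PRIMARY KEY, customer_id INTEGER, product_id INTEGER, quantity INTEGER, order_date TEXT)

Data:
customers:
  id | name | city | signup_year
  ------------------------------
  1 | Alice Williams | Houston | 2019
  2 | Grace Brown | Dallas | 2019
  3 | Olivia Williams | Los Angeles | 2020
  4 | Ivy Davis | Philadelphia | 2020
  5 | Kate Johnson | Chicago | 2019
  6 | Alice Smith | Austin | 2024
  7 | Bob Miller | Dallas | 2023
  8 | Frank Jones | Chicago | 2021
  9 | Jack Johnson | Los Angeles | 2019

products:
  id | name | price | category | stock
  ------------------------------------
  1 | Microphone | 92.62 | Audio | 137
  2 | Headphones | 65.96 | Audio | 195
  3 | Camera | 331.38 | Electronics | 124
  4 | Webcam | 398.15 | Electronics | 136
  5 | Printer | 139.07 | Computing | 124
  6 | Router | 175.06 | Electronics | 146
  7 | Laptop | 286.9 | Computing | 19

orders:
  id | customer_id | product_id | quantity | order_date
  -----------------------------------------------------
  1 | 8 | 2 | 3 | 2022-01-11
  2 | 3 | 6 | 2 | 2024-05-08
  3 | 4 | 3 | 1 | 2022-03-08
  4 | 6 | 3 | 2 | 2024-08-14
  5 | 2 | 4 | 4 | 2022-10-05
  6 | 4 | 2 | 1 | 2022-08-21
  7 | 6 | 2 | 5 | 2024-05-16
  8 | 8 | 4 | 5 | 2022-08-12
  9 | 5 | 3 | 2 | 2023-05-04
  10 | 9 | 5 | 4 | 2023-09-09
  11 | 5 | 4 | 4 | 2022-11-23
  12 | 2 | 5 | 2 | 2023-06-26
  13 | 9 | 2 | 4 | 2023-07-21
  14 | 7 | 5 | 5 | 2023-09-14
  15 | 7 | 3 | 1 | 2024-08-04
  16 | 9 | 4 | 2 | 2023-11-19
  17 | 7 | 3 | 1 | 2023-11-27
SELECT DISTINCT category FROM products

Execution result:
category
Audio
Electronics
Computing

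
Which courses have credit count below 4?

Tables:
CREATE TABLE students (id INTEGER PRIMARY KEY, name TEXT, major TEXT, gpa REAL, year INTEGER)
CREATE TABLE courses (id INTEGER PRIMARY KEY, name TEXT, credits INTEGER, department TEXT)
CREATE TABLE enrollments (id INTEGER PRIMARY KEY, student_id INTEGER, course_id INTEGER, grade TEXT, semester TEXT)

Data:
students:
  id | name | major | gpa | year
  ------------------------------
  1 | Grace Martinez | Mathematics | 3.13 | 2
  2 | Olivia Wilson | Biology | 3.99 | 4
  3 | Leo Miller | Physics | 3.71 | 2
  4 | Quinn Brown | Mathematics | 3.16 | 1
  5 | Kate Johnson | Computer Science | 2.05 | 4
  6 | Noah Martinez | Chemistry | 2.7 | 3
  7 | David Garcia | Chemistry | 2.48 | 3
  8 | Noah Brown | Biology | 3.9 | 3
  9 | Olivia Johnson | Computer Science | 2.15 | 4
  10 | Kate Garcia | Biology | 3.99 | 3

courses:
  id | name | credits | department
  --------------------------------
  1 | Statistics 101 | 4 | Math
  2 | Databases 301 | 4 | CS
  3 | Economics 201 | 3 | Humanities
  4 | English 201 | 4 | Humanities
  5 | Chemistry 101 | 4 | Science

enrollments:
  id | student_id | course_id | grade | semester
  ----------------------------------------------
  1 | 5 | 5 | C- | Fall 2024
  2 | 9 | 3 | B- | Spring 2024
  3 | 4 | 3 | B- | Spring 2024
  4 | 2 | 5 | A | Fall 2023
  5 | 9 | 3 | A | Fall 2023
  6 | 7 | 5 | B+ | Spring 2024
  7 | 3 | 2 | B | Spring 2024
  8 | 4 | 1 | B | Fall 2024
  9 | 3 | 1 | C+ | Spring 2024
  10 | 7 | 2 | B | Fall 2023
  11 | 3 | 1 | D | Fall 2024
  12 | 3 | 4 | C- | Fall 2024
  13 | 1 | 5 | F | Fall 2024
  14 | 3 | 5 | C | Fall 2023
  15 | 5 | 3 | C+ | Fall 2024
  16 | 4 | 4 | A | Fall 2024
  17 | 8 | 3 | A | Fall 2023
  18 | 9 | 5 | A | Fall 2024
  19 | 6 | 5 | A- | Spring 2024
SELECT name, credits FROM courses WHERE credits < 4

Execution result:
name | credits
Economics 201 | 3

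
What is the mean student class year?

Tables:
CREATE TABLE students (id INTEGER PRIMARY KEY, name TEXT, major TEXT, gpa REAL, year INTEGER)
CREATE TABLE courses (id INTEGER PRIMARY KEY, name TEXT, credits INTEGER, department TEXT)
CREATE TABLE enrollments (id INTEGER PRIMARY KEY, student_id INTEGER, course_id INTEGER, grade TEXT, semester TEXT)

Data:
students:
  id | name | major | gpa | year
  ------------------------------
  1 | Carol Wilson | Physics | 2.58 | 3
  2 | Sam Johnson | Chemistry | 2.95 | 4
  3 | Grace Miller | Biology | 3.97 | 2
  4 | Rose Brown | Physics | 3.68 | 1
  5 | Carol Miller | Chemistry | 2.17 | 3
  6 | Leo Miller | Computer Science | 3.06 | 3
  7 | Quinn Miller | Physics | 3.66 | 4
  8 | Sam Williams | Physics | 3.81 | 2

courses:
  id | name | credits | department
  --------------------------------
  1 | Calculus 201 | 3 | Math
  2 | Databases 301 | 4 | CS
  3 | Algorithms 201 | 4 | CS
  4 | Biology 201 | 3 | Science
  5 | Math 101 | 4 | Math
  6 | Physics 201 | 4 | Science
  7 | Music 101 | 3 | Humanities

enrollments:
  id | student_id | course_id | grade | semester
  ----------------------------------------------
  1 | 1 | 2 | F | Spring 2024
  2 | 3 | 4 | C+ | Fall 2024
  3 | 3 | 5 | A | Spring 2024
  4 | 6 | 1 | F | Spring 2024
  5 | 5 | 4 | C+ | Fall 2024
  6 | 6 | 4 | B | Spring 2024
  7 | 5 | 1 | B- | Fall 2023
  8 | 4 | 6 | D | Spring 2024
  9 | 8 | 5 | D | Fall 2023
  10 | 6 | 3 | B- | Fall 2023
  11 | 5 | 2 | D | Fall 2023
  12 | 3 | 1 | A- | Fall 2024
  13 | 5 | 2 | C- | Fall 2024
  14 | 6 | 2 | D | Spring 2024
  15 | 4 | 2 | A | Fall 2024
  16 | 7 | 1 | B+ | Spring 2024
SELECT AVG(year) FROM students

Execution result:
2.75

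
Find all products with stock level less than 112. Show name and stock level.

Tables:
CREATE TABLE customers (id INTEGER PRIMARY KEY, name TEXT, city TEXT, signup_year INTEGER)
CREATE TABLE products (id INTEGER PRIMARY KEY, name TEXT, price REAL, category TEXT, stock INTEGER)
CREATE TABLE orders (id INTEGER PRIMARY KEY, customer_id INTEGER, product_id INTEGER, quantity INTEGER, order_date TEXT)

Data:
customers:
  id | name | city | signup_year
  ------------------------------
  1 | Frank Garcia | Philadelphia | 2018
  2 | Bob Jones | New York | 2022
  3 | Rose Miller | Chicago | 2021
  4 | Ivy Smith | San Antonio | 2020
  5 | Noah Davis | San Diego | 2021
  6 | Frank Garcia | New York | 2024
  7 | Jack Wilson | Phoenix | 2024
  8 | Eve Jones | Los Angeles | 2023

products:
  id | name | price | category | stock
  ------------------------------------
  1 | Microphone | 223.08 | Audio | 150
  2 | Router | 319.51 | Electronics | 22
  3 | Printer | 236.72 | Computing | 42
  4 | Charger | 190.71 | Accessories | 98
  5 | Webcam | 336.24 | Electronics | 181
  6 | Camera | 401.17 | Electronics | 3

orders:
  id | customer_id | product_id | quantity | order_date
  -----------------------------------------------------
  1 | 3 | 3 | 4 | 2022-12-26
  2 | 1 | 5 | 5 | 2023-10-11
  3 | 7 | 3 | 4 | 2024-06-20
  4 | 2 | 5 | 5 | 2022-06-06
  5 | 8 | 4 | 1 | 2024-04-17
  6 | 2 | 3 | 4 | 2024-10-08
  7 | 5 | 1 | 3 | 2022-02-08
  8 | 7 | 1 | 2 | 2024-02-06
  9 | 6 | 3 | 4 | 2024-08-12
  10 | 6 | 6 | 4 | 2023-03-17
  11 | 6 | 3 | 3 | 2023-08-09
SELECT name, stock FROM products WHERE stock < 112

Execution result:
name | stock
Router | 22
Printer | 42
Charger | 98
Camera | 3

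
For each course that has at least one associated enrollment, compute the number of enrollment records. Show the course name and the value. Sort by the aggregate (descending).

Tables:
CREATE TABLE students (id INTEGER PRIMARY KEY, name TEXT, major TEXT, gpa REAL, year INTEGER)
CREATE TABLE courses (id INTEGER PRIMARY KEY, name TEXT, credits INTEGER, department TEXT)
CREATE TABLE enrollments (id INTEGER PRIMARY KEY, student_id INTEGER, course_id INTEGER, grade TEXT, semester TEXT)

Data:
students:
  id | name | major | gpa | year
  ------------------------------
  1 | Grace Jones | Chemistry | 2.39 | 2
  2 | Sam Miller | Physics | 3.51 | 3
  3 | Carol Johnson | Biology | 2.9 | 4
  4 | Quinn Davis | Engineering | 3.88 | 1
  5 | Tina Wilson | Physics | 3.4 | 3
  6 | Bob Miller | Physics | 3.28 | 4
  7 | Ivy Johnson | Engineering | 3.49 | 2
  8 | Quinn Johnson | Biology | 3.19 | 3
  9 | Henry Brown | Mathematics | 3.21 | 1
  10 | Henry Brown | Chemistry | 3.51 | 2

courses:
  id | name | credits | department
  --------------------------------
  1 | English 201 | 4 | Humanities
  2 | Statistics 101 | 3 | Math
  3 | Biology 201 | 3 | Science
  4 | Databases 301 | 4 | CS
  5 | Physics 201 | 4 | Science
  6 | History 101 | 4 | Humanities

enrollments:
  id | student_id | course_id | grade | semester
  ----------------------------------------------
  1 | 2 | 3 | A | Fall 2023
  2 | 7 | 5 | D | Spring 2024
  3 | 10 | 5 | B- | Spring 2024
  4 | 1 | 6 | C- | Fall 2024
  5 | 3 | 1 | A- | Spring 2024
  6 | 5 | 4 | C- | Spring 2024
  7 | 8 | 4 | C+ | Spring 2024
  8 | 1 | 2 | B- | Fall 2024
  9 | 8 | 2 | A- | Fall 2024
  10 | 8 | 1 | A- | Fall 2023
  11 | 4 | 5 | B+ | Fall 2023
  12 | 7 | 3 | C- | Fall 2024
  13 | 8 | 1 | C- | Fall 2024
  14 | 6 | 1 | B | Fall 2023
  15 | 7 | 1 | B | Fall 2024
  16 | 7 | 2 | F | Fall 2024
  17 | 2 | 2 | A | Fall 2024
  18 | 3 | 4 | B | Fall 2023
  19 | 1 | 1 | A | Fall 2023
SELECT p.name, COUNT(*) AS n FROM enrollments c JOIN courses p ON c.course_id = p.id GROUP BY p.id, p.name ORDER BY n DESC

Execution result:
name | n
English 201 | 6
Statistics 101 | 4
Databases 301 | 3
Physics 201 | 3
Biology 201 | 2
History 101 | 1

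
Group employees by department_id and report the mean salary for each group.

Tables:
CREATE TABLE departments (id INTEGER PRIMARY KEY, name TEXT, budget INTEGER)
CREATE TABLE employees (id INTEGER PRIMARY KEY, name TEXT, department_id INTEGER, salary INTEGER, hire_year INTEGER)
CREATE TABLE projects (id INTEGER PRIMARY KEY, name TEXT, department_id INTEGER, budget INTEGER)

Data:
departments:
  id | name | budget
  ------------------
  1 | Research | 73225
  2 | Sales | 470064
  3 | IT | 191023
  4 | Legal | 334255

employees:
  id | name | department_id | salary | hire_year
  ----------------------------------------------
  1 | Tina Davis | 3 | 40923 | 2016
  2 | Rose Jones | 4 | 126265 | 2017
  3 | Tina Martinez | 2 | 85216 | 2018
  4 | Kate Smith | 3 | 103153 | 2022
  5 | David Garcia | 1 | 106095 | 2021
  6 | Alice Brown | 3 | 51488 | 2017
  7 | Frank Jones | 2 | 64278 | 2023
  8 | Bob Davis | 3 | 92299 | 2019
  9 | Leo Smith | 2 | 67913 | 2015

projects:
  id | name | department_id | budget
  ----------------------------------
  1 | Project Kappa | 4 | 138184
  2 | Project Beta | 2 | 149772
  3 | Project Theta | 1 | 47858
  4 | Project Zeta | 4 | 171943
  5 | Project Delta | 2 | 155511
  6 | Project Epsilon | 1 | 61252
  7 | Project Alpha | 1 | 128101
SELECT department_id, AVG(salary) AS avg_salary FROM employees GROUP BY department_id

Execution result:
department_id | avg_salary
1 | 106095.00
2 | 72469.00
3 | 71965.75
4 | 126265.00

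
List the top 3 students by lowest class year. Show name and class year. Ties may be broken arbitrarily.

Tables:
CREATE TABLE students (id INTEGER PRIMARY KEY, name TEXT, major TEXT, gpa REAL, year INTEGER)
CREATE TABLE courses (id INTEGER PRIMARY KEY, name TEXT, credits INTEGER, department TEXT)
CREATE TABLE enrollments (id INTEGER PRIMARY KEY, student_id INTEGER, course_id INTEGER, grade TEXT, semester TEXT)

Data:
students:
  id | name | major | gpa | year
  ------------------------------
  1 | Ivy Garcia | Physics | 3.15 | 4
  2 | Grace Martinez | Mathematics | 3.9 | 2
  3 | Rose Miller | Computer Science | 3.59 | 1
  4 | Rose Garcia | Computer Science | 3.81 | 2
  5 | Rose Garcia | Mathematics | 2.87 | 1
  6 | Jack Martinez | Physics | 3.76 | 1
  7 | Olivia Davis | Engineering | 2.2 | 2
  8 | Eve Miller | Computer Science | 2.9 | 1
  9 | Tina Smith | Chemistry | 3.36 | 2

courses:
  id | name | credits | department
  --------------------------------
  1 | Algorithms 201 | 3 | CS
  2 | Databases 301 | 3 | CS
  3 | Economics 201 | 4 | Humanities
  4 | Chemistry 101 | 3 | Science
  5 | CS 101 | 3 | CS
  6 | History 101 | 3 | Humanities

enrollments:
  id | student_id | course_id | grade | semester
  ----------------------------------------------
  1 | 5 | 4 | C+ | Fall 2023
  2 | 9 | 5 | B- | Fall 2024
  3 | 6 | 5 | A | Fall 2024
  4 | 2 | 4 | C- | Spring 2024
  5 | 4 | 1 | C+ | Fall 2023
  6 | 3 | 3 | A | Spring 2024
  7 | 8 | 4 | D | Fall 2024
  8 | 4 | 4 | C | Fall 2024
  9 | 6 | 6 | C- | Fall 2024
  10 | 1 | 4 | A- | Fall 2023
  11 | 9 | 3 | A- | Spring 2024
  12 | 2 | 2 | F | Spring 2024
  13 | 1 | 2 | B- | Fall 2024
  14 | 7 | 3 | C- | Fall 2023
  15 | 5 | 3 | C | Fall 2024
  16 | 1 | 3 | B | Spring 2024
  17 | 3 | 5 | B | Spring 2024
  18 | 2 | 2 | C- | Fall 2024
SELECT name, year FROM students ORDER BY year ASC LIMIT 3

Execution result:
name | year
Rose Miller | 1
Rose Garcia | 1
Jack Martinez | 1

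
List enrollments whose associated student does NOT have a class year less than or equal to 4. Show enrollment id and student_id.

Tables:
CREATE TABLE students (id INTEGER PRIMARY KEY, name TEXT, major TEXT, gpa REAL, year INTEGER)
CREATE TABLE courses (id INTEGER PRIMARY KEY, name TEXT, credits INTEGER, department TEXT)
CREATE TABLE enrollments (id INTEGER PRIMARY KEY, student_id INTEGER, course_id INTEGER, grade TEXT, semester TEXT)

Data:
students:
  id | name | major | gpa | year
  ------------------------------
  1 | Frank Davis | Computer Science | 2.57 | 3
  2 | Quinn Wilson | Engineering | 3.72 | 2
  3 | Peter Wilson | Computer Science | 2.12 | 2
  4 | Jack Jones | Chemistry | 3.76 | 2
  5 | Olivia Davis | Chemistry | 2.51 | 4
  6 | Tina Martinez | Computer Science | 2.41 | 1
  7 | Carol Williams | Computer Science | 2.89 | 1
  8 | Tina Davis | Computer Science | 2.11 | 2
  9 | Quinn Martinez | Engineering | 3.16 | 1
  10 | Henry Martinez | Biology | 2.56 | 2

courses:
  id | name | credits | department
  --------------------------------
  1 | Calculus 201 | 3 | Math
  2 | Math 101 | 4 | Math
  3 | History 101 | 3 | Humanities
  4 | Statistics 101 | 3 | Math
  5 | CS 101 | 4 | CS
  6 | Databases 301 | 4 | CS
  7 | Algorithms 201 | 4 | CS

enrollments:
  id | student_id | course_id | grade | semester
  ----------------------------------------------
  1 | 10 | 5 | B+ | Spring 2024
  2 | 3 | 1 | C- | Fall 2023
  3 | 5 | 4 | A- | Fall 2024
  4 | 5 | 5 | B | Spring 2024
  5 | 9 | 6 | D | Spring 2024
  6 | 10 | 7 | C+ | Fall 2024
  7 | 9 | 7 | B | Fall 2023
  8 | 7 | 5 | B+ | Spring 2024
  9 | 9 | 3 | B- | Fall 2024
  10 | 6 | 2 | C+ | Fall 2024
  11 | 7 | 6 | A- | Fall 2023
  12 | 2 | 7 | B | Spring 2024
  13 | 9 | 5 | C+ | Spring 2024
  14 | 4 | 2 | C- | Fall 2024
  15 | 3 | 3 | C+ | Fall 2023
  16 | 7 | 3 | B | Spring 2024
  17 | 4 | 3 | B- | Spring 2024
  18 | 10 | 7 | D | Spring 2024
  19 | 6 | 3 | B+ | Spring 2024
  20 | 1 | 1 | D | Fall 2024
SELECT id, student_id FROM enrollments WHERE student_id NOT IN (SELECT id FROM students WHERE year <= 4)

Execution result:
(no rows)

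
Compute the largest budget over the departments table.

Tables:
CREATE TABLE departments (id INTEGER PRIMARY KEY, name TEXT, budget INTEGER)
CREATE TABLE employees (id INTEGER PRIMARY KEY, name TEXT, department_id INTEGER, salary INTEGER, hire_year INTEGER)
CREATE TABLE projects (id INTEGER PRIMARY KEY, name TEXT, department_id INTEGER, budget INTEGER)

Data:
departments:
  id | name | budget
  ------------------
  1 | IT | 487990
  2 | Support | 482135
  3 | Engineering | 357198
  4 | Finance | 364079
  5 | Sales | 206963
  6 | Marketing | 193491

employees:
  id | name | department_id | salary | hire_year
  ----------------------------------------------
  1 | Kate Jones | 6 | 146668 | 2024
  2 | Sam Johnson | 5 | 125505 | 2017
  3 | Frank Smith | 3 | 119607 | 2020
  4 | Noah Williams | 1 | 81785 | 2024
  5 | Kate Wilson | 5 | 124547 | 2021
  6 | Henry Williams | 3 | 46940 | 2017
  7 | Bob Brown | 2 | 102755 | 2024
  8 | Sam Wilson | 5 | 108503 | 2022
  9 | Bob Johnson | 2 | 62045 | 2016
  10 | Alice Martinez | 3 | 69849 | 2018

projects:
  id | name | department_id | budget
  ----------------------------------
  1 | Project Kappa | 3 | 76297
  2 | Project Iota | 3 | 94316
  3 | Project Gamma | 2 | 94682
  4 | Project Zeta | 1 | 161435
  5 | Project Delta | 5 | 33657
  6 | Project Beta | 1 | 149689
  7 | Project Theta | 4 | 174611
SELECT MAX(budget) FROM departments

Execution result:
487990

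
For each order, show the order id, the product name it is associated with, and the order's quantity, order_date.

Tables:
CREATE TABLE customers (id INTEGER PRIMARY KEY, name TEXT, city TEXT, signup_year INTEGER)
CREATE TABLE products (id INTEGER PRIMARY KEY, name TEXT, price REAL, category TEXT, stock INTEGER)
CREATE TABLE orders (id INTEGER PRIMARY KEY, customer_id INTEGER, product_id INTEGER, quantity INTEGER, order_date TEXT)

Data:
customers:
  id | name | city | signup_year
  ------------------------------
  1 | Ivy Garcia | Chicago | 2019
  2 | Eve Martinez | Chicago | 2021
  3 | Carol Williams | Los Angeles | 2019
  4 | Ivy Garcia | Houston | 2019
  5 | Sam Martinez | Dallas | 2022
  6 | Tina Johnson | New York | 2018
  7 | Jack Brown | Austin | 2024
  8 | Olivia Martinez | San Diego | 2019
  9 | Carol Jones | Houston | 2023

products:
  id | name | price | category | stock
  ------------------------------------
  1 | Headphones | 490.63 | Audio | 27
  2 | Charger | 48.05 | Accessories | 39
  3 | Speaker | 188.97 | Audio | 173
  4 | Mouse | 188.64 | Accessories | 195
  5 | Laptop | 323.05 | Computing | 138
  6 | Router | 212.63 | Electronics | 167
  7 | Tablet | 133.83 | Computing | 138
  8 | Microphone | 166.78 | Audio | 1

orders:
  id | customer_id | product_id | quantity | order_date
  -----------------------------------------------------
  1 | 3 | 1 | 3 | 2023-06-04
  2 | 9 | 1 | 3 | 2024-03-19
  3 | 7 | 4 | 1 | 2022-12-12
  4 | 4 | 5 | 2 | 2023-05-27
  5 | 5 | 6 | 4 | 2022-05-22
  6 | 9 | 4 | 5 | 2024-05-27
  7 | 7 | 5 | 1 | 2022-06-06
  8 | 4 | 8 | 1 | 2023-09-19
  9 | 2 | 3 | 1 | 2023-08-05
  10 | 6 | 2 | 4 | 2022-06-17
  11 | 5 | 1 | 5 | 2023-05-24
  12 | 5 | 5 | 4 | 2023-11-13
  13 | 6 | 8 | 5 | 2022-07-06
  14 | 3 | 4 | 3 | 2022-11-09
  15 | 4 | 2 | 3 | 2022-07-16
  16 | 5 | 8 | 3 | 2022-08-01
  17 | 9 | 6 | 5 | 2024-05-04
SELECT c.id, p.name AS product, c.quantity, c.order_date FROM orders c JOIN products p ON c.product_id = p.id

Execution result:
id | product | quantity | order_date
1 | Headphones | 3 | 2023-06-04
2 | Headphones | 3 | 2024-03-19
3 | Mouse | 1 | 2022-12-12
4 | Laptop | 2 | 2023-05-27
5 | Router | 4 | 2022-05-22
6 | Mouse | 5 | 2024-05-27
7 | Laptop | 1 | 2022-06-06
8 | Microphone | 1 | 2023-09-19
9 | Speaker | 1 | 2023-08-05
10 | Charger | 4 | 2022-06-17
11 | Headphones | 5 | 2023-05-24
12 | Laptop | 4 | 2023-11-13
13 | Microphone | 5 | 2022-07-06
14 | Mouse | 3 | 2022-11-09
15 | Charger | 3 | 2022-07-16
16 | Microphone | 3 | 2022-08-01
17 | Router | 5 | 2024-05-04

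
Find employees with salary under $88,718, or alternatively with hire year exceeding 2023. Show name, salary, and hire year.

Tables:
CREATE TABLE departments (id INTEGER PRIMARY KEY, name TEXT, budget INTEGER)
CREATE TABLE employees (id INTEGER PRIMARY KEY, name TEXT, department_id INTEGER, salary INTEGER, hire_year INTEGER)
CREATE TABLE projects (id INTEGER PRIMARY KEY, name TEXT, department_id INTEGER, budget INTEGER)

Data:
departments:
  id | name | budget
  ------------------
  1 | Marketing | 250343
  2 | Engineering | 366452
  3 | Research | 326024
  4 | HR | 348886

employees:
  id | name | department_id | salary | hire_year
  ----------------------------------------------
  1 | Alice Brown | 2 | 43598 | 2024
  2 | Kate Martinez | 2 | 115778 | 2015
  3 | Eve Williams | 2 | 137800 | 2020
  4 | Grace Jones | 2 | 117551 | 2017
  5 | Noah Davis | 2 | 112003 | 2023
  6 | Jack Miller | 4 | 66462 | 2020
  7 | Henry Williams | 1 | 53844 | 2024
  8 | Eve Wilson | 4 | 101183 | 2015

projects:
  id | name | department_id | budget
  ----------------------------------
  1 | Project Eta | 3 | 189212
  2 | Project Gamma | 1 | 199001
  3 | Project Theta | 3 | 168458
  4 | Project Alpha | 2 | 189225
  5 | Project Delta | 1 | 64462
SELECT name, salary, hire_year FROM employees WHERE salary < 88718 OR hire_year > 2023

Execution result:
name | salary | hire_year
Alice Brown | 43598 | 2024
Jack Miller | 66462 | 2020
Henry Williams | 53844 | 2024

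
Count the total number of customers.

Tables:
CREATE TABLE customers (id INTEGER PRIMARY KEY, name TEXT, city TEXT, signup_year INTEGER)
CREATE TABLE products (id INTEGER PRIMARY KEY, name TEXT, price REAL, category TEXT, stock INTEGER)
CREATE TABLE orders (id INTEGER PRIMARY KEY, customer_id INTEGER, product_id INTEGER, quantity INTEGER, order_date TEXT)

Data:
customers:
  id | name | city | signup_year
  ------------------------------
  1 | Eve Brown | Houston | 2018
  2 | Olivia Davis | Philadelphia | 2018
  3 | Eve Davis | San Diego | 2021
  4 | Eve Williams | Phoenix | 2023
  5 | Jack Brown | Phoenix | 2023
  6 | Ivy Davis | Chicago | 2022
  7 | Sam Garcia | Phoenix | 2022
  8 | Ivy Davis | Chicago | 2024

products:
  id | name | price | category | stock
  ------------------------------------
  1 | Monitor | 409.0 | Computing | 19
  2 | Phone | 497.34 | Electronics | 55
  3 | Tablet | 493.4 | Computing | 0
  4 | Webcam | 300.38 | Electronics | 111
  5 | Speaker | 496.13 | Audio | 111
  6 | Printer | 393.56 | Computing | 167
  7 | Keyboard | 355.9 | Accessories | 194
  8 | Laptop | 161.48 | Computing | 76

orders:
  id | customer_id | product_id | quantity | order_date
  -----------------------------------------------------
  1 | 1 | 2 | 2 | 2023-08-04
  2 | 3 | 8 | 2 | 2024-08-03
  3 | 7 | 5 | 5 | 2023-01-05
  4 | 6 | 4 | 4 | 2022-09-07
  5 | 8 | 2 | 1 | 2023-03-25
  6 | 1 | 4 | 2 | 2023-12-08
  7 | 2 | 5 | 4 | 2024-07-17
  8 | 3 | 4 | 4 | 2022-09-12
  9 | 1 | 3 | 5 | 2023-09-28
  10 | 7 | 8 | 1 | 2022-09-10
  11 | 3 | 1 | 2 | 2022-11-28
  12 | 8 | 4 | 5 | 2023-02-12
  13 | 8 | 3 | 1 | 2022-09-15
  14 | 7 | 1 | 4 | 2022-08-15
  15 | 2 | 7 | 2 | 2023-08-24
SELECT COUNT(*) FROM customers

Execution result:
8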